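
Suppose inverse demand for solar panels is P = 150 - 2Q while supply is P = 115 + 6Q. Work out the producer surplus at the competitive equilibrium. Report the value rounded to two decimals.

Setting demand equal to supply, 35 = 8Q, so Q* = 4.375 and P* = 141.25.
The supply curve's price intercept is 115, so PS = (1/2)(Q*)(P* - 115) = (1/2)(4.375)(26.25) = 57.4219.

57.42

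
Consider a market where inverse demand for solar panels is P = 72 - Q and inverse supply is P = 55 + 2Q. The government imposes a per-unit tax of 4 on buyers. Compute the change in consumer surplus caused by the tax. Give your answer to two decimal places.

Pre-tax equilibrium: 72 - Q = 55 + 2Q gives Q* = 5.6667, P* = 66.3333.
With the tax, buyers' net willingness to pay falls by 4: (72 - 4) - Q = 55 + 2Q, so Q_t = 4.3333. Buyers pay P_b = 67.6667; sellers receive P_s = P_b - 4 = 63.6667.
CS falls from (1/2)(5.6667)(5.6667) = 16.0556 to (1/2)(4.3333)(4.3333) = 9.3889, a change of -6.6667.

-6.67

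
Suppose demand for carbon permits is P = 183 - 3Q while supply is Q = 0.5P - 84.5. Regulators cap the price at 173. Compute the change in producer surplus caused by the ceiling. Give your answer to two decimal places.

Rewriting supply in inverse form: P = 169 + 2Q.
Free-market equilibrium: 183 - 3Q = 169 + 2Q gives Q* = 2.8, P* = 174.6.
At the ceiling price 173, quantity supplied is (173 - 169)/2 = 2; supply is the short side, so Q = 2 trades at P = 173.
PS goes from (1/2)(2.8)(5.6) = 7.84 to 4 (computed as (173 - 169)(2) - (1/2)(2)(2)^2), a change of -3.84.

-3.84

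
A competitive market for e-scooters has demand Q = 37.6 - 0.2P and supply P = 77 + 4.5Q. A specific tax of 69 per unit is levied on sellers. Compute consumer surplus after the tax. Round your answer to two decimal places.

48.86

Rewriting demand in inverse form: P = 188 - 5Q.
Pre-tax equilibrium: 188 - 5Q = 77 + 4.5Q gives Q* = 11.6842, P* = 129.5789.
A tax on sellers shifts supply up by 69: 188 - 5Q = 77 + 4.5Q + 69, so Q_t = 4.4211. Buyers pay P_b = 165.8947; sellers receive P_s = P_b - 69 = 96.8947.
CS = (1/2)(Q_t)(188 - P_b) = (1/2)(4.4211)(22.1053) = 48.8643.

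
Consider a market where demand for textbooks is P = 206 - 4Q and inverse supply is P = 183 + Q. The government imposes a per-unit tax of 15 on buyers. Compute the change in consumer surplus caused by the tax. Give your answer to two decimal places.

Pre-tax equilibrium: 206 - 4Q = 183 + Q gives Q* = 4.6, P* = 187.6.
A tax on buyers shifts demand down by 15: (206 - 15) - 4Q = 183 + Q, so Q_t = 1.6. Buyers pay P_b = 199.6; sellers receive P_s = P_b - 15 = 184.6.
Consumers lose the trapezoid between P* and P_b out to Q_t plus the triangle from Q_t to Q*: change in CS = 5.12 - 42.32 = -37.2.

-37.20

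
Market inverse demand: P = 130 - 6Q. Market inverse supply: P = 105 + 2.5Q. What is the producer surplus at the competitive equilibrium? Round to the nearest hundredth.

Setting demand equal to supply, 25 = 8.5Q, so Q* = 2.9412 and P* = 112.3529.
PS is the area between P* and the supply curve from 0 to Q*: (1/2)(2.9412)(7.3529) = 10.8131.

10.81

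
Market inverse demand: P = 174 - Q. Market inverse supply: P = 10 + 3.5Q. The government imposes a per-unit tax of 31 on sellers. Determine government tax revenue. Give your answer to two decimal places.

Pre-tax equilibrium: 174 - Q = 10 + 3.5Q gives Q* = 36.4444, P* = 137.5556.
With the tax, sellers need 31 more per unit: 174 - Q = 10 + 3.5Q + 31, so Q_t = 29.5556. Buyers pay P_b = 144.4444; sellers receive P_s = P_b - 31 = 113.4444.
Revenue is the tax times quantity traded: 31 x 29.5556 = 916.2222.

916.22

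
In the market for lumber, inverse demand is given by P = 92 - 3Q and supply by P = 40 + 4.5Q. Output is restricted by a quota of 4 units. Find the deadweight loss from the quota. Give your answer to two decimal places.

32.27

Unrestricted equilibrium: Q* = (92 - 40)/(3 + 4.5) = 6.9333.
At Q = 4 the demand price is 92 - 3(4) = 80 and the supply price is 40 + 4.5(4) = 58.
Deadweight loss is the triangle between the curves from 4 to 6.9333: (1/2)(80 - 58)(6.9333 - 4) = 32.2667.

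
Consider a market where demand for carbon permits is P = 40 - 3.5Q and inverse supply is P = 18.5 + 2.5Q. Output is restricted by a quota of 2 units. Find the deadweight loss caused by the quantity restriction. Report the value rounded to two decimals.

7.52

Unrestricted equilibrium: Q* = (40 - 18.5)/(3.5 + 2.5) = 3.5833.
At Q = 2 the demand price is 40 - 3.5(2) = 33 and the supply price is 18.5 + 2.5(2) = 23.5.
Deadweight loss is the triangle between the curves from 2 to 3.5833: (1/2)(33 - 23.5)(3.5833 - 2) = 7.5208.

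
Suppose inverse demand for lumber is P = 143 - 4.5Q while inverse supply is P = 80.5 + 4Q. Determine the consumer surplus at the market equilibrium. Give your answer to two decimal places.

Setting demand equal to supply, 62.5 = 8.5Q, so Q* = 7.3529 and P* = 109.9118.
Consumer surplus is the triangle under demand above P*: (1/2)(7.3529)(143 - 109.9118) = (1/2)(7.3529)(33.0882) = 121.6479.

121.65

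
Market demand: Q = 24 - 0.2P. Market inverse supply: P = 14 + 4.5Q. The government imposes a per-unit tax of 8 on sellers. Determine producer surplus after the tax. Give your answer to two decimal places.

Rewriting demand in inverse form: P = 120 - 5Q.
Pre-tax equilibrium: 120 - 5Q = 14 + 4.5Q gives Q* = 11.1579, P* = 64.2105.
With the tax, sellers need 8 more per unit: 120 - 5Q = 14 + 4.5Q + 8, so Q_t = 10.3158. Buyers pay P_b = 68.4211; sellers receive P_s = P_b - 8 = 60.4211.
Producer surplus is the triangle above supply below P_s: (1/2)(10.3158)(60.4211 - 14) = 239.4349.

239.43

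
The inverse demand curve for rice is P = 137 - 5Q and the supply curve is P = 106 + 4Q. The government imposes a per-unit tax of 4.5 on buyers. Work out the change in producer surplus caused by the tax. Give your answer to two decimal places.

-6.39

Pre-tax equilibrium: 137 - 5Q = 106 + 4Q gives Q* = 3.4444, P* = 119.7778.
With the tax, buyers' net willingness to pay falls by 4.5: (137 - 4.5) - 5Q = 106 + 4Q, so Q_t = 2.9444. Buyers pay P_b = 122.2778; sellers receive P_s = P_b - 4.5 = 117.7778.
Producers lose the trapezoid between P_s and P* out to Q_t plus the triangle from Q_t to Q*: change in PS = 17.3395 - 23.7284 = -6.3889.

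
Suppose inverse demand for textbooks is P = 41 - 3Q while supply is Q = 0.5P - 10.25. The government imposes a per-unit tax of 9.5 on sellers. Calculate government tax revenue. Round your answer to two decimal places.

20.90

Rewriting supply in inverse form: P = 20.5 + 2Q.
Without the tax, 41 - 3Q = 20.5 + 2Q so Q* = 4.1 and P* = 28.7.
With the tax, sellers need 9.5 more per unit: 41 - 3Q = 20.5 + 2Q + 9.5, so Q_t = 2.2. Buyers pay P_b = 34.4; sellers receive P_s = P_b - 9.5 = 24.9.
Revenue is the tax times quantity traded: 9.5 x 2.2 = 20.9.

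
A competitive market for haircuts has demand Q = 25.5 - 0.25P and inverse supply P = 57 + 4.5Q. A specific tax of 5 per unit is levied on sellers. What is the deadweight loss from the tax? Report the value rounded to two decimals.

Rewriting demand in inverse form: P = 102 - 4Q.
Without the tax, 102 - 4Q = 57 + 4.5Q so Q* = 5.2941 and P* = 80.8235.
A tax on sellers shifts supply up by 5: 102 - 4Q = 57 + 4.5Q + 5, so Q_t = 4.7059. Buyers pay P_b = 83.1765; sellers receive P_s = P_b - 5 = 78.1765.
The welfare triangle lost has base Q* - Q_t = 0.5882 and height t = 5, so DWL = (1/2)(0.5882)(5) = 1.4706.

1.47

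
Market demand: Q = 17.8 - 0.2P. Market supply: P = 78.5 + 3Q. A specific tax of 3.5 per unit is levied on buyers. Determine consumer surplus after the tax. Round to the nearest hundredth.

1.91

Rewriting demand in inverse form: P = 89 - 5Q.
Without the tax, 89 - 5Q = 78.5 + 3Q so Q* = 1.3125 and P* = 82.4375.
A tax on buyers shifts demand down by 3.5: (89 - 3.5) - 5Q = 78.5 + 3Q, so Q_t = 0.875. Buyers pay P_b = 84.625; sellers receive P_s = P_b - 3.5 = 81.125.
Consumer surplus is the triangle under demand above P_b: (1/2)(0.875)(89 - 84.625) = 1.9141.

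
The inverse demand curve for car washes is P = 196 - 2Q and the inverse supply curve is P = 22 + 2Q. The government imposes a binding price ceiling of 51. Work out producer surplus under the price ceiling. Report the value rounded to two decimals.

210.25

Without the control, 196 - 2Q = 22 + 2Q so Q* = 43.5 and P* = 109.
At P = 51, sellers supply (51 - 22)/2 = 14.5 while buyers want more, so the quantity traded is 14.5 at price 51.
PS is the triangle above supply below 51: (1/2)(14.5)(51 - 22) = 210.25.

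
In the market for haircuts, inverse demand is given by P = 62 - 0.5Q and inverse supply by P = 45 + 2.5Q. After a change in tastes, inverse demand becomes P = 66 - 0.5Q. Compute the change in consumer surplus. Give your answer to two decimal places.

4.22

Initial equilibrium: Q_0 = 5.6667, P_0 = 59.1667; CS_0 = (1/2)(5.6667)(2.8333) = 8.0278, PS_0 = (1/2)(5.6667)(14.1667) = 40.1389.
New equilibrium: 66 - 0.5Q = 45 + 2.5Q gives Q_1 = 7, P_1 = 62.5; CS_1 = 12.25, PS_1 = 61.25.
Change in consumer surplus = 12.25 - 8.0278 = 4.2222.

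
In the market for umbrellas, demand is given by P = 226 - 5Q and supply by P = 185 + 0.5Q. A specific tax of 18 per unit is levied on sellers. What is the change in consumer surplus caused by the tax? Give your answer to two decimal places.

-95.21

Without the tax, 226 - 5Q = 185 + 0.5Q so Q* = 7.4545 and P* = 188.7273.
With the tax, sellers need 18 more per unit: 226 - 5Q = 185 + 0.5Q + 18, so Q_t = 4.1818. Buyers pay P_b = 205.0909; sellers receive P_s = P_b - 18 = 187.0909.
Consumers lose the trapezoid between P* and P_b out to Q_t plus the triangle from Q_t to Q*: change in CS = 43.719 - 138.9256 = -95.2066.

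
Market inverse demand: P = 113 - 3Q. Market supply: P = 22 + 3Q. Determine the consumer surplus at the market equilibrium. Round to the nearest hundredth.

345.04

Set 113 - 3Q = 22 + 3Q, which gives 91 = 6Q, so Q* = 15.1667 and P* = 113 - 3(15.1667) = 67.5.
Consumer surplus is the triangle under demand above P*: (1/2)(15.1667)(113 - 67.5) = (1/2)(15.1667)(45.5) = 345.0417.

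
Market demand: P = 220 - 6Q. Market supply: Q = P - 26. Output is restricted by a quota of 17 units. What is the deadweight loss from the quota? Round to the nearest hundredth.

401.79

Rewriting supply in inverse form: P = 26 + Q.
Without the quota, 220 - 6Q = 26 + Q gives Q* = 27.7143.
At Q = 17 the demand price is 220 - 6(17) = 118 and the supply price is 26 + (17) = 43.
Deadweight loss is the triangle between the curves from 17 to 27.7143: (1/2)(118 - 43)(27.7143 - 17) = 401.7857.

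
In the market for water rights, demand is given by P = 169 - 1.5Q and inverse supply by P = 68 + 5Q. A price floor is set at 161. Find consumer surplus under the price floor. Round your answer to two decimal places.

21.33

Without the control, 169 - 1.5Q = 68 + 5Q so Q* = 15.5385 and P* = 145.6923.
At the floor price 161, quantity demanded is (169 - 161)/1.5 = 5.3333; demand is the short side, so Q = 5.3333 trades at P = 161.
CS is the triangle under demand above 161: (1/2)(5.3333)(169 - 161) = 21.3333.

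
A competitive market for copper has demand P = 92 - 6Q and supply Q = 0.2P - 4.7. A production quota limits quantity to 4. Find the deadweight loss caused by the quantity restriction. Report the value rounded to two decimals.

27.28

Rewriting supply in inverse form: P = 23.5 + 5Q.
Unrestricted equilibrium: Q* = (92 - 23.5)/(6 + 5) = 6.2273.
At Q = 4 the demand price is 92 - 6(4) = 68 and the supply price is 23.5 + 5(4) = 43.5.
DWL = (1/2)(gap between curves at 4) x (Q* - 4) = (1/2)(24.5)(2.2273) = 27.2841.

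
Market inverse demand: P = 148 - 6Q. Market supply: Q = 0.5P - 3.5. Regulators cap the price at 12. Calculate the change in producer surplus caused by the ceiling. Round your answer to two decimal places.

Rewriting supply in inverse form: P = 7 + 2Q.
Without the control, 148 - 6Q = 7 + 2Q so Q* = 17.625 and P* = 42.25.
At P = 12, sellers supply (12 - 7)/2 = 2.5 while buyers want more, so the quantity traded is 2.5 at price 12.
PS goes from (1/2)(17.625)(35.25) = 310.6406 to 6.25 (computed as (12 - 7)(2.5) - (1/2)(2)(2.5)^2), a change of -304.3906.

-304.39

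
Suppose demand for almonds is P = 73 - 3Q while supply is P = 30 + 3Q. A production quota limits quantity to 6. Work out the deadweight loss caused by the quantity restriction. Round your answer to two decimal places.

Unrestricted equilibrium: Q* = (73 - 30)/(3 + 3) = 7.1667.
At Q = 6 the demand price is 73 - 3(6) = 55 and the supply price is 30 + 3(6) = 48.
Deadweight loss is the triangle between the curves from 6 to 7.1667: (1/2)(55 - 48)(7.1667 - 6) = 4.0833.

4.08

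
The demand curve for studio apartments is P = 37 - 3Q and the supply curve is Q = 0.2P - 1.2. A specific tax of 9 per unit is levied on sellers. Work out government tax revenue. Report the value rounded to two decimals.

24.75

Rewriting supply in inverse form: P = 6 + 5Q.
Without the tax, 37 - 3Q = 6 + 5Q so Q* = 3.875 and P* = 25.375.
A tax on sellers shifts supply up by 9: 37 - 3Q = 6 + 5Q + 9, so Q_t = 2.75. Buyers pay P_b = 28.75; sellers receive P_s = P_b - 9 = 19.75.
Revenue is the tax times quantity traded: 9 x 2.75 = 24.75.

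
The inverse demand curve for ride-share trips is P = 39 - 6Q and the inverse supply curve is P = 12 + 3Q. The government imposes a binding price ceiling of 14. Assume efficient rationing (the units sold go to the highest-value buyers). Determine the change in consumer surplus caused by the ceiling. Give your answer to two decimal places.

-11.67

Without the control, 39 - 6Q = 12 + 3Q so Q* = 3 and P* = 21.
At the ceiling price 14, quantity supplied is (14 - 12)/3 = 0.6667; supply is the short side, so Q = 0.6667 trades at P = 14.
CS goes from (1/2)(3)(18) = 27 to 15.3333 (computed as (39 - 14)(0.6667) - (1/2)(6)(0.6667)^2), a change of -11.6667.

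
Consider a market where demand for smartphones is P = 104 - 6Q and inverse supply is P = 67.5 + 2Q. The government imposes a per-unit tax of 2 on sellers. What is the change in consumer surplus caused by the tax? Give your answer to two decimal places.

-6.66

Pre-tax equilibrium: 104 - 6Q = 67.5 + 2Q gives Q* = 4.5625, P* = 76.625.
With the tax, sellers need 2 more per unit: 104 - 6Q = 67.5 + 2Q + 2, so Q_t = 4.3125. Buyers pay P_b = 78.125; sellers receive P_s = P_b - 2 = 76.125.
CS falls from (1/2)(4.5625)(27.375) = 62.4492 to (1/2)(4.3125)(25.875) = 55.793, a change of -6.6562.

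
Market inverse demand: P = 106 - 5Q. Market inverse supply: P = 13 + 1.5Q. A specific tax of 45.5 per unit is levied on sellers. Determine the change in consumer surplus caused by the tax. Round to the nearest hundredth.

-378.27

Pre-tax equilibrium: 106 - 5Q = 13 + 1.5Q gives Q* = 14.3077, P* = 34.4615.
With the tax, sellers need 45.5 more per unit: 106 - 5Q = 13 + 1.5Q + 45.5, so Q_t = 7.3077. Buyers pay P_b = 69.4615; sellers receive P_s = P_b - 45.5 = 23.9615.
CS falls from (1/2)(14.3077)(71.5385) = 511.7751 to (1/2)(7.3077)(36.5385) = 133.5059, a change of -378.2692.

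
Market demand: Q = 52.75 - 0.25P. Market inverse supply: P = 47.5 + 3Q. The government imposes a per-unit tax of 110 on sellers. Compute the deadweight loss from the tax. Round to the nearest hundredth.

864.29

Rewriting demand in inverse form: P = 211 - 4Q.
Without the tax, 211 - 4Q = 47.5 + 3Q so Q* = 23.3571 and P* = 117.5714.
With the tax, sellers need 110 more per unit: 211 - 4Q = 47.5 + 3Q + 110, so Q_t = 7.6429. Buyers pay P_b = 180.4286; sellers receive P_s = P_b - 110 = 70.4286.
The welfare triangle lost has base Q* - Q_t = 15.7143 and height t = 110, so DWL = (1/2)(15.7143)(110) = 864.2857.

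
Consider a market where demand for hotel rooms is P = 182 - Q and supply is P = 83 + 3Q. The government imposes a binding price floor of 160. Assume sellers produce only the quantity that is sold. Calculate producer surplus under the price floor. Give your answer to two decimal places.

968.00

Without the control, 182 - Q = 83 + 3Q so Q* = 24.75 and P* = 157.25.
At the floor price 160, quantity demanded is (182 - 160)/1 = 22; demand is the short side, so Q = 22 trades at P = 160.
The supply price at Q = 22 is 149. PS is the trapezoid between 160 and supply over [0, 22]: (1/2)[(160 - 83) + (160 - 149)](22) = 968.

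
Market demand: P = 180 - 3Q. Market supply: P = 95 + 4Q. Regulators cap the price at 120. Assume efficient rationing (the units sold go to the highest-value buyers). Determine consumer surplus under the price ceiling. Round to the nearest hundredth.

Free-market equilibrium: 180 - 3Q = 95 + 4Q gives Q* = 12.1429, P* = 143.5714.
At P = 120, sellers supply (120 - 95)/4 = 6.25 while buyers want more, so the quantity traded is 6.25 at price 120.
The demand price at Q = 6.25 is 161.25. CS is the trapezoid between demand and 120 over [0, 6.25]: (1/2)[(180 - 120) + (161.25 - 120)](6.25) = 316.4062.

316.41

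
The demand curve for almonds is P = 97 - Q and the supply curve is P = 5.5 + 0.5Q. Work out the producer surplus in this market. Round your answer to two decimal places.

930.25

Setting demand equal to supply, 91.5 = 1.5Q, so Q* = 61 and P* = 36.
The supply curve's price intercept is 5.5, so PS = (1/2)(Q*)(P* - 5.5) = (1/2)(61)(30.5) = 930.25.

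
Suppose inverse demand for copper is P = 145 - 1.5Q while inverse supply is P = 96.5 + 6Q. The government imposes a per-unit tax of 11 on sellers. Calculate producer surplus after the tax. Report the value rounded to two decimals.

75.00

Pre-tax equilibrium: 145 - 1.5Q = 96.5 + 6Q gives Q* = 6.4667, P* = 135.3.
A tax on sellers shifts supply up by 11: 145 - 1.5Q = 96.5 + 6Q + 11, so Q_t = 5. Buyers pay P_b = 137.5; sellers receive P_s = P_b - 11 = 126.5.
Producer surplus is the triangle above supply below P_s: (1/2)(5)(126.5 - 96.5) = 75.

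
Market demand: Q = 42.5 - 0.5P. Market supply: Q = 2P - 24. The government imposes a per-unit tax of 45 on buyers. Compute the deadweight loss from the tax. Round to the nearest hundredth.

Rewriting demand in inverse form: P = 85 - 2Q.
Rewriting supply in inverse form: P = 12 + 0.5Q.
Pre-tax equilibrium: 85 - 2Q = 12 + 0.5Q gives Q* = 29.2, P* = 26.6.
With the tax, buyers' net willingness to pay falls by 45: (85 - 45) - 2Q = 12 + 0.5Q, so Q_t = 11.2. Buyers pay P_b = 62.6; sellers receive P_s = P_b - 45 = 17.6.
Deadweight loss is the triangle between the curves from Q_t to Q*: (1/2)(29.2 - 11.2)(45) = 405.

405.00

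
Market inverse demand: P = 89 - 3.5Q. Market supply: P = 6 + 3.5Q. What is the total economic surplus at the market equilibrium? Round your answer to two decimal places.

Set 89 - 3.5Q = 6 + 3.5Q, which gives 83 = 7Q, so Q* = 11.8571 and P* = 89 - 3.5(11.8571) = 47.5.
CS = (1/2)(11.8571)(41.5) = 246.0357 and PS = (1/2)(11.8571)(41.5) = 246.0357, so total surplus = 492.0714.

492.07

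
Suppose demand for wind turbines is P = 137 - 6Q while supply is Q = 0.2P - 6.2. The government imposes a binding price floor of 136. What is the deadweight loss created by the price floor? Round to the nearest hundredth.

Rewriting supply in inverse form: P = 31 + 5Q.
Free-market equilibrium: 137 - 6Q = 31 + 5Q gives Q* = 9.6364, P* = 79.1818.
At P = 136, buyers demand (137 - 136)/6 = 0.1667 while sellers would supply more, so the quantity traded is 0.1667 at price 136.
The lost-trades triangle has base Q* - 0.1667 = 9.4697 and height equal to the gap between the curves at Q = 0.1667, which is 136 - 31.8333 = 104.1667. DWL = (1/2)(9.4697)(104.1667) = 493.2134.

493.21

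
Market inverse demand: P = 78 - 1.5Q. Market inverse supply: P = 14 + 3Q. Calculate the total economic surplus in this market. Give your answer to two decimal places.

455.11

Equilibrium: 78 - 1.5Q = 14 + 3Q, so Q* = 14.2222 and P* = 56.6667.
Total surplus is the full triangle between the curves from 0 to Q*: (1/2)(14.2222)(78 - 14) = 455.1111.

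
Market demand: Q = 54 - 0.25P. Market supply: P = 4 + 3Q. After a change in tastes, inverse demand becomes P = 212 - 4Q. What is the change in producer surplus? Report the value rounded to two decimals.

Rewriting demand in inverse form: P = 216 - 4Q.
Initial equilibrium: Q_0 = 30.2857, P_0 = 94.8571; CS_0 = (1/2)(30.2857)(121.1429) = 1834.449, PS_0 = (1/2)(30.2857)(90.8571) = 1375.8367.
New equilibrium: 212 - 4Q = 4 + 3Q gives Q_1 = 29.7143, P_1 = 93.1429; CS_1 = 1765.8776, PS_1 = 1324.4082.
Change in producer surplus = 1324.4082 - 1375.8367 = -51.4286.

-51.43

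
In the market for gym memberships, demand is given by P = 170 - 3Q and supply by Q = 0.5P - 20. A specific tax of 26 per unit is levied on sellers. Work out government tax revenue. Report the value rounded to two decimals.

540.80

Rewriting supply in inverse form: P = 40 + 2Q.
Without the tax, 170 - 3Q = 40 + 2Q so Q* = 26 and P* = 92.
A tax on sellers shifts supply up by 26: 170 - 3Q = 40 + 2Q + 26, so Q_t = 20.8. Buyers pay P_b = 107.6; sellers receive P_s = P_b - 26 = 81.6.
Revenue is the tax times quantity traded: 26 x 20.8 = 540.8.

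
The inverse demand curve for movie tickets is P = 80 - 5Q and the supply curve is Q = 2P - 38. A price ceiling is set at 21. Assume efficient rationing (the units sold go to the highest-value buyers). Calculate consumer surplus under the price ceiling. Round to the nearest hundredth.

Rewriting supply in inverse form: P = 19 + 0.5Q.
Without the control, 80 - 5Q = 19 + 0.5Q so Q* = 11.0909 and P* = 24.5455.
At P = 21, sellers supply (21 - 19)/0.5 = 4 while buyers want more, so the quantity traded is 4 at price 21.
The demand price at Q = 4 is 60. CS is the trapezoid between demand and 21 over [0, 4]: (1/2)[(80 - 21) + (60 - 21)](4) = 196.

196.00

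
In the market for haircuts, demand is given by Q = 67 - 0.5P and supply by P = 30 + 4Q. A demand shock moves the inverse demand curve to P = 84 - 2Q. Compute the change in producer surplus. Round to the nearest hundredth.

Rewriting demand in inverse form: P = 134 - 2Q.
Initial equilibrium: Q_0 = 17.3333, P_0 = 99.3333; CS_0 = (1/2)(17.3333)(34.6667) = 300.4444, PS_0 = (1/2)(17.3333)(69.3333) = 600.8889.
New equilibrium: 84 - 2Q = 30 + 4Q gives Q_1 = 9, P_1 = 66; CS_1 = 81, PS_1 = 162.
Change in producer surplus = 162 - 600.8889 = -438.8889.

-438.89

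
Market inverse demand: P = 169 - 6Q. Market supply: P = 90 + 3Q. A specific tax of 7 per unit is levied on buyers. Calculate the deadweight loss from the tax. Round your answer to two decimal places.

Without the tax, 169 - 6Q = 90 + 3Q so Q* = 8.7778 and P* = 116.3333.
A tax on buyers shifts demand down by 7: (169 - 7) - 6Q = 90 + 3Q, so Q_t = 8. Buyers pay P_b = 121; sellers receive P_s = P_b - 7 = 114.
The welfare triangle lost has base Q* - Q_t = 0.7778 and height t = 7, so DWL = (1/2)(0.7778)(7) = 2.7222.

2.72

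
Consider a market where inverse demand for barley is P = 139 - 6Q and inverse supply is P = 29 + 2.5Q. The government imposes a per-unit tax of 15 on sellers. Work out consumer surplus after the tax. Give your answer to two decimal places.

Without the tax, 139 - 6Q = 29 + 2.5Q so Q* = 12.9412 and P* = 61.3529.
A tax on sellers shifts supply up by 15: 139 - 6Q = 29 + 2.5Q + 15, so Q_t = 11.1765. Buyers pay P_b = 71.9412; sellers receive P_s = P_b - 15 = 56.9412.
CS = (1/2)(Q_t)(139 - P_b) = (1/2)(11.1765)(67.0588) = 374.7405.

374.74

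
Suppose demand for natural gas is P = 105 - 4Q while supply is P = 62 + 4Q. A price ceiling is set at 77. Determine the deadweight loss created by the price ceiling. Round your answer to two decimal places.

Free-market equilibrium: 105 - 4Q = 62 + 4Q gives Q* = 5.375, P* = 83.5.
At P = 77, sellers supply (77 - 62)/4 = 3.75 while buyers want more, so the quantity traded is 3.75 at price 77.
The lost-trades triangle has base Q* - 3.75 = 1.625 and height equal to the gap between the curves at Q = 3.75, which is 90 - 77 = 13. DWL = (1/2)(1.625)(13) = 10.5625.

10.56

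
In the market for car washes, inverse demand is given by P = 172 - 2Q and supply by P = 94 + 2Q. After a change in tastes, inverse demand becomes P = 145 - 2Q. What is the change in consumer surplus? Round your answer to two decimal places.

-217.69

Initial equilibrium: Q_0 = 19.5, P_0 = 133; CS_0 = (1/2)(19.5)(39) = 380.25, PS_0 = (1/2)(19.5)(39) = 380.25.
New equilibrium: 145 - 2Q = 94 + 2Q gives Q_1 = 12.75, P_1 = 119.5; CS_1 = 162.5625, PS_1 = 162.5625.
Change in consumer surplus = 162.5625 - 380.25 = -217.6875.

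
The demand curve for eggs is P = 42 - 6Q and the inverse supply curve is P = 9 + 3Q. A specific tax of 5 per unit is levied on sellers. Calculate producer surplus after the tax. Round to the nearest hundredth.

14.52

Pre-tax equilibrium: 42 - 6Q = 9 + 3Q gives Q* = 3.6667, P* = 20.
With the tax, sellers need 5 more per unit: 42 - 6Q = 9 + 3Q + 5, so Q_t = 3.1111. Buyers pay P_b = 23.3333; sellers receive P_s = P_b - 5 = 18.3333.
PS = (1/2)(Q_t)(P_s - 9) = (1/2)(3.1111)(9.3333) = 14.5185.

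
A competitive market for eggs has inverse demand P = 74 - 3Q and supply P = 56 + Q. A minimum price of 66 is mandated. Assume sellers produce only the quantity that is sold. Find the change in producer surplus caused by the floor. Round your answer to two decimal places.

Free-market equilibrium: 74 - 3Q = 56 + Q gives Q* = 4.5, P* = 60.5.
At the floor price 66, quantity demanded is (74 - 66)/3 = 2.6667; demand is the short side, so Q = 2.6667 trades at P = 66.
PS goes from (1/2)(4.5)(4.5) = 10.125 to 23.1111 (computed as (66 - 56)(2.6667) - (1/2)(1)(2.6667)^2), a change of 12.9861.

12.99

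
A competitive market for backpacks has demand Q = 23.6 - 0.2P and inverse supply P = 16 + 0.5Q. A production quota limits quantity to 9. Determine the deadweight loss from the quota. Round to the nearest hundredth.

250.57

Rewriting demand in inverse form: P = 118 - 5Q.
Unrestricted equilibrium: Q* = (118 - 16)/(5 + 0.5) = 18.5455.
At Q = 9 the demand price is 118 - 5(9) = 73 and the supply price is 16 + 0.5(9) = 20.5.
DWL = (1/2)(gap between curves at 9) x (Q* - 9) = (1/2)(52.5)(9.5455) = 250.5682.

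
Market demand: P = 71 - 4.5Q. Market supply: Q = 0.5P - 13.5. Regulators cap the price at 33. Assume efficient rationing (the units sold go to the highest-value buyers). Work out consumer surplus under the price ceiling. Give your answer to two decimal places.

93.75

Rewriting supply in inverse form: P = 27 + 2Q.
Without the control, 71 - 4.5Q = 27 + 2Q so Q* = 6.7692 and P* = 40.5385.
At the ceiling price 33, quantity supplied is (33 - 27)/2 = 3; supply is the short side, so Q = 3 trades at P = 33.
The demand price at Q = 3 is 57.5. CS is the trapezoid between demand and 33 over [0, 3]: (1/2)[(71 - 33) + (57.5 - 33)](3) = 93.75.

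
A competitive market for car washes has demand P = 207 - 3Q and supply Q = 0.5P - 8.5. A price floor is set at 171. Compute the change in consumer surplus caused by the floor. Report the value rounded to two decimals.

Rewriting supply in inverse form: P = 17 + 2Q.
Without the control, 207 - 3Q = 17 + 2Q so Q* = 38 and P* = 93.
At the floor price 171, quantity demanded is (207 - 171)/3 = 12; demand is the short side, so Q = 12 trades at P = 171.
CS goes from (1/2)(38)(114) = 2166 to 216 (computed as (207 - 171)(12) - (1/2)(3)(12)^2), a change of -1950.

-1950.00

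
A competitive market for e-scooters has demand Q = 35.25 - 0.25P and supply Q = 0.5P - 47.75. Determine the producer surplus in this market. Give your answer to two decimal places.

57.51

Rewriting demand in inverse form: P = 141 - 4Q.
Rewriting supply in inverse form: P = 95.5 + 2Q.
Setting demand equal to supply, 45.5 = 6Q, so Q* = 7.5833 and P* = 110.6667.
Producer surplus is the triangle above supply below P*: (1/2)(7.5833)(110.6667 - 95.5) = (1/2)(7.5833)(15.1667) = 57.5069.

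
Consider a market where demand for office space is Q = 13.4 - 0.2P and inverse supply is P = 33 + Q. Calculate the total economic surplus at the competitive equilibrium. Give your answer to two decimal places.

Rewriting demand in inverse form: P = 67 - 5Q.
Equilibrium: 67 - 5Q = 33 + Q, so Q* = 5.6667 and P* = 38.6667.
CS = (1/2)(5.6667)(28.3333) = 80.2778 and PS = (1/2)(5.6667)(5.6667) = 16.0556, so total surplus = 96.3333.

96.33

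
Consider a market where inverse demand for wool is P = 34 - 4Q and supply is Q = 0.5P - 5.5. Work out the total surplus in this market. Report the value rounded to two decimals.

44.08

Rewriting supply in inverse form: P = 11 + 2Q.
Set 34 - 4Q = 11 + 2Q, which gives 23 = 6Q, so Q* = 3.8333 and P* = 34 - 4(3.8333) = 18.6667.
CS = (1/2)(3.8333)(15.3333) = 29.3889 and PS = (1/2)(3.8333)(7.6667) = 14.6944, so total surplus = 44.0833.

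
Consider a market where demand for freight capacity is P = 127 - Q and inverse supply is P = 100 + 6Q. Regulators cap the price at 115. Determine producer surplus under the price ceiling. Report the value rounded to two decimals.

18.75

Free-market equilibrium: 127 - Q = 100 + 6Q gives Q* = 3.8571, P* = 123.1429.
At the ceiling price 115, quantity supplied is (115 - 100)/6 = 2.5; supply is the short side, so Q = 2.5 trades at P = 115.
PS is the triangle above supply below 115: (1/2)(2.5)(115 - 100) = 18.75.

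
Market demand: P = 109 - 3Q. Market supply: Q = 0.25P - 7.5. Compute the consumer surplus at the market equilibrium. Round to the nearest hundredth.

191.05

Rewriting supply in inverse form: P = 30 + 4Q.
Set 109 - 3Q = 30 + 4Q, which gives 79 = 7Q, so Q* = 11.2857 and P* = 109 - 3(11.2857) = 75.1429.
Consumer surplus is the triangle under demand above P*: (1/2)(11.2857)(109 - 75.1429) = (1/2)(11.2857)(33.8571) = 191.051.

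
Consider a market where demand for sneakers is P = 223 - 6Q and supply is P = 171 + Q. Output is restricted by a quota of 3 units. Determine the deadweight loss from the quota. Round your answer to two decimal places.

Unrestricted equilibrium: Q* = (223 - 171)/(6 + 1) = 7.4286.
At Q = 3 the demand price is 223 - 6(3) = 205 and the supply price is 171 + (3) = 174.
DWL = (1/2)(gap between curves at 3) x (Q* - 3) = (1/2)(31)(4.4286) = 68.6429.

68.64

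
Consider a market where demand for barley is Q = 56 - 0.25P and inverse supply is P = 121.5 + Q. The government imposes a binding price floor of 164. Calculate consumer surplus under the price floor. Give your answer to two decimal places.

450.00

Rewriting demand in inverse form: P = 224 - 4Q.
Without the control, 224 - 4Q = 121.5 + Q so Q* = 20.5 and P* = 142.
At P = 164, buyers demand (224 - 164)/4 = 15 while sellers would supply more, so the quantity traded is 15 at price 164.
CS is the triangle under demand above 164: (1/2)(15)(224 - 164) = 450.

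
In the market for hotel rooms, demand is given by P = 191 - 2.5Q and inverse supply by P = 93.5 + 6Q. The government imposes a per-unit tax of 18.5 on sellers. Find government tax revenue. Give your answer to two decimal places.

171.94

Without the tax, 191 - 2.5Q = 93.5 + 6Q so Q* = 11.4706 and P* = 162.3235.
A tax on sellers shifts supply up by 18.5: 191 - 2.5Q = 93.5 + 6Q + 18.5, so Q_t = 9.2941. Buyers pay P_b = 167.7647; sellers receive P_s = P_b - 18.5 = 149.2647.
Revenue is the tax times quantity traded: 18.5 x 9.2941 = 171.9412.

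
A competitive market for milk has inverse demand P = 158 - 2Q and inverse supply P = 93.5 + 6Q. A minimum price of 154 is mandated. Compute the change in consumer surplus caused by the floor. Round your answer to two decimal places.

Free-market equilibrium: 158 - 2Q = 93.5 + 6Q gives Q* = 8.0625, P* = 141.875.
At the floor price 154, quantity demanded is (158 - 154)/2 = 2; demand is the short side, so Q = 2 trades at P = 154.
CS goes from (1/2)(8.0625)(16.125) = 65.0039 to 4 (computed as (158 - 154)(2) - (1/2)(2)(2)^2), a change of -61.0039.

-61.00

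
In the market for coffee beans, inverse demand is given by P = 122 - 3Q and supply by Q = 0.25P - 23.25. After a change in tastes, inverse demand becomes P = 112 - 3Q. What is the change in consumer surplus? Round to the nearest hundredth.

-14.69

Rewriting supply in inverse form: P = 93 + 4Q.
Initial equilibrium: Q_0 = 4.1429, P_0 = 109.5714; CS_0 = (1/2)(4.1429)(12.4286) = 25.7449, PS_0 = (1/2)(4.1429)(16.5714) = 34.3265.
New equilibrium: 112 - 3Q = 93 + 4Q gives Q_1 = 2.7143, P_1 = 103.8571; CS_1 = 11.051, PS_1 = 14.7347.
Change in consumer surplus = 11.051 - 25.7449 = -14.6939.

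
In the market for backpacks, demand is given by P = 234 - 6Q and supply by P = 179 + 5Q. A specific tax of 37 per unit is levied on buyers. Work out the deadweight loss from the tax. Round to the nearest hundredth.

62.23

Without the tax, 234 - 6Q = 179 + 5Q so Q* = 5 and P* = 204.
A tax on buyers shifts demand down by 37: (234 - 37) - 6Q = 179 + 5Q, so Q_t = 1.6364. Buyers pay P_b = 224.1818; sellers receive P_s = P_b - 37 = 187.1818.
The welfare triangle lost has base Q* - Q_t = 3.3636 and height t = 37, so DWL = (1/2)(3.3636)(37) = 62.2273.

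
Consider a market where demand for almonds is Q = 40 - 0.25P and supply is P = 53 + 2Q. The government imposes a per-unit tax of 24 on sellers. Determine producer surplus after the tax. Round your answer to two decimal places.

191.36

Rewriting demand in inverse form: P = 160 - 4Q.
Pre-tax equilibrium: 160 - 4Q = 53 + 2Q gives Q* = 17.8333, P* = 88.6667.
A tax on sellers shifts supply up by 24: 160 - 4Q = 53 + 2Q + 24, so Q_t = 13.8333. Buyers pay P_b = 104.6667; sellers receive P_s = P_b - 24 = 80.6667.
Producer surplus is the triangle above supply below P_s: (1/2)(13.8333)(80.6667 - 53) = 191.3611.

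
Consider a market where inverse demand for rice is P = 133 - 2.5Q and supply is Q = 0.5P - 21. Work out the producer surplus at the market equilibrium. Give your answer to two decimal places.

408.94

Rewriting supply in inverse form: P = 42 + 2Q.
Setting demand equal to supply, 91 = 4.5Q, so Q* = 20.2222 and P* = 82.4444.
The supply curve's price intercept is 42, so PS = (1/2)(Q*)(P* - 42) = (1/2)(20.2222)(40.4444) = 408.9383.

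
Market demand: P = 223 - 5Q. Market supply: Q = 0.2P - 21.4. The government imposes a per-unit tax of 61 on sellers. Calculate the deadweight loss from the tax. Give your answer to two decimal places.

186.05

Rewriting supply in inverse form: P = 107 + 5Q.
Without the tax, 223 - 5Q = 107 + 5Q so Q* = 11.6 and P* = 165.
With the tax, sellers need 61 more per unit: 223 - 5Q = 107 + 5Q + 61, so Q_t = 5.5. Buyers pay P_b = 195.5; sellers receive P_s = P_b - 61 = 134.5.
The welfare triangle lost has base Q* - Q_t = 6.1 and height t = 61, so DWL = (1/2)(6.1)(61) = 186.05.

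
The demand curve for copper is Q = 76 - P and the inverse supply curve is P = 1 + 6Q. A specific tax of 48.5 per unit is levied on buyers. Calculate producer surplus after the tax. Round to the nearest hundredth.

42.99

Rewriting demand in inverse form: P = 76 - Q.
Without the tax, 76 - Q = 1 + 6Q so Q* = 10.7143 and P* = 65.2857.
With the tax, buyers' net willingness to pay falls by 48.5: (76 - 48.5) - Q = 1 + 6Q, so Q_t = 3.7857. Buyers pay P_b = 72.2143; sellers receive P_s = P_b - 48.5 = 23.7143.
PS = (1/2)(Q_t)(P_s - 1) = (1/2)(3.7857)(22.7143) = 42.9949.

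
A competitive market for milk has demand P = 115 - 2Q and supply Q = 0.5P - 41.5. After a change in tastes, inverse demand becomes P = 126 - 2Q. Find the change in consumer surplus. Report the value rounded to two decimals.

Rewriting supply in inverse form: P = 83 + 2Q.
Initial equilibrium: Q_0 = 8, P_0 = 99; CS_0 = (1/2)(8)(16) = 64, PS_0 = (1/2)(8)(16) = 64.
New equilibrium: 126 - 2Q = 83 + 2Q gives Q_1 = 10.75, P_1 = 104.5; CS_1 = 115.5625, PS_1 = 115.5625.
Change in consumer surplus = 115.5625 - 64 = 51.5625.

51.56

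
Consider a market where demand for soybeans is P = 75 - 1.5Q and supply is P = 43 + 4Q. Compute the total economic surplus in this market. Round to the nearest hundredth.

Setting demand equal to supply, 32 = 5.5Q, so Q* = 5.8182 and P* = 66.2727.
CS = (1/2)(5.8182)(8.7273) = 25.3884 and PS = (1/2)(5.8182)(23.2727) = 67.7025, so total surplus = 93.0909.

93.09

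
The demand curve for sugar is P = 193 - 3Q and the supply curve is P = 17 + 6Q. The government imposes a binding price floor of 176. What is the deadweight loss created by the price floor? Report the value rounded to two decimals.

Without the control, 193 - 3Q = 17 + 6Q so Q* = 19.5556 and P* = 134.3333.
At the floor price 176, quantity demanded is (193 - 176)/3 = 5.6667; demand is the short side, so Q = 5.6667 trades at P = 176.
The lost-trades triangle has base Q* - 5.6667 = 13.8889 and height equal to the gap between the curves at Q = 5.6667, which is 176 - 51 = 125. DWL = (1/2)(13.8889)(125) = 868.0556.

868.06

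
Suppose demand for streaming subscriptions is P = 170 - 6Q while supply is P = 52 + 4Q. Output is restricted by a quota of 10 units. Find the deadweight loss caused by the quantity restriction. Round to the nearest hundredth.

Unrestricted equilibrium: Q* = (170 - 52)/(6 + 4) = 11.8.
At Q = 10 the demand price is 170 - 6(10) = 110 and the supply price is 52 + 4(10) = 92.
DWL = (1/2)(gap between curves at 10) x (Q* - 10) = (1/2)(18)(1.8) = 16.2.

16.20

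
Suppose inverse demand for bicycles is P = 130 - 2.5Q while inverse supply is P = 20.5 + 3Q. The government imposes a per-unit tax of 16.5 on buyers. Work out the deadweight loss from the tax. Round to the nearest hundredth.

24.75

Pre-tax equilibrium: 130 - 2.5Q = 20.5 + 3Q gives Q* = 19.9091, P* = 80.2273.
With the tax, buyers' net willingness to pay falls by 16.5: (130 - 16.5) - 2.5Q = 20.5 + 3Q, so Q_t = 16.9091. Buyers pay P_b = 87.7273; sellers receive P_s = P_b - 16.5 = 71.2273.
Deadweight loss is the triangle between the curves from Q_t to Q*: (1/2)(19.9091 - 16.9091)(16.5) = 24.75.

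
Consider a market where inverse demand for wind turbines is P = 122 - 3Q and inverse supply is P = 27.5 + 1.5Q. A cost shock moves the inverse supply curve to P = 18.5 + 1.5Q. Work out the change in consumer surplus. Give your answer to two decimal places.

132.00

Initial equilibrium: Q_0 = 21, P_0 = 59; CS_0 = (1/2)(21)(63) = 661.5, PS_0 = (1/2)(21)(31.5) = 330.75.
New equilibrium: 122 - 3Q = 18.5 + 1.5Q gives Q_1 = 23, P_1 = 53; CS_1 = 793.5, PS_1 = 396.75.
Change in consumer surplus = 793.5 - 661.5 = 132.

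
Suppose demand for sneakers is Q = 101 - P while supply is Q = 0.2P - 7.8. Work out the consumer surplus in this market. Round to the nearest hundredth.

53.39

Rewriting demand in inverse form: P = 101 - Q.
Rewriting supply in inverse form: P = 39 + 5Q.
Set 101 - Q = 39 + 5Q, which gives 62 = 6Q, so Q* = 10.3333 and P* = 101 - (10.3333) = 90.6667.
CS is the area between the demand curve and P* from 0 to Q*: (1/2)(10.3333)(10.3333) = 53.3889.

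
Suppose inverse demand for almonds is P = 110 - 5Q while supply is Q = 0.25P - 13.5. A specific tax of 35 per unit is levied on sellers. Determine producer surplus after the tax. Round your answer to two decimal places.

Rewriting supply in inverse form: P = 54 + 4Q.
Pre-tax equilibrium: 110 - 5Q = 54 + 4Q gives Q* = 6.2222, P* = 78.8889.
A tax on sellers shifts supply up by 35: 110 - 5Q = 54 + 4Q + 35, so Q_t = 2.3333. Buyers pay P_b = 98.3333; sellers receive P_s = P_b - 35 = 63.3333.
PS = (1/2)(Q_t)(P_s - 54) = (1/2)(2.3333)(9.3333) = 10.8889.

10.89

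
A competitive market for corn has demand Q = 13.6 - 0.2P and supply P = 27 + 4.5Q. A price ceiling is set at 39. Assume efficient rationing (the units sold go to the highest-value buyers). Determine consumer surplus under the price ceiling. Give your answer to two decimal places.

59.56

Rewriting demand in inverse form: P = 68 - 5Q.
Without the control, 68 - 5Q = 27 + 4.5Q so Q* = 4.3158 and P* = 46.4211.
At the ceiling price 39, quantity supplied is (39 - 27)/4.5 = 2.6667; supply is the short side, so Q = 2.6667 trades at P = 39.
The demand price at Q = 2.6667 is 54.6667. CS is the trapezoid between demand and 39 over [0, 2.6667]: (1/2)[(68 - 39) + (54.6667 - 39)](2.6667) = 59.5556.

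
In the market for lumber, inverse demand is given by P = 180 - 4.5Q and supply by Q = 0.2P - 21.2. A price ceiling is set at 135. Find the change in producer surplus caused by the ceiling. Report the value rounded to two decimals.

-67.59

Rewriting supply in inverse form: P = 106 + 5Q.
Without the control, 180 - 4.5Q = 106 + 5Q so Q* = 7.7895 and P* = 144.9474.
At the ceiling price 135, quantity supplied is (135 - 106)/5 = 5.8; supply is the short side, so Q = 5.8 trades at P = 135.
PS goes from (1/2)(7.7895)(38.9474) = 151.6898 to 84.1 (computed as (135 - 106)(5.8) - (1/2)(5)(5.8)^2), a change of -67.5898.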